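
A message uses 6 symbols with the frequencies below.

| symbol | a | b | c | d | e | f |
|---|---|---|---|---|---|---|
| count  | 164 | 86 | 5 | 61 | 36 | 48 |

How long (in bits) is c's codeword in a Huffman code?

4

Build the tree from the bottom:
combine c(5), e(36) → 41
combine 41, f(48) → 89
combine d(61), b(86) → 147
combine 89, 147 → 236
combine a(164), 236 → 400
c's leaf is at depth 4, giving a 4-bit codeword.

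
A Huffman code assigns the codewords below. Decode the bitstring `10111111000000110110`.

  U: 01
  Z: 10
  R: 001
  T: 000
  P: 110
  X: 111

Read left to right; each codeword is recognised as soon as it completes (prefix code):
  10→Z | 111→X | 111→X | 000→T | 000→T | 110→P | 110→P
Decoded message: ZXXTTPP

ZXXTTPP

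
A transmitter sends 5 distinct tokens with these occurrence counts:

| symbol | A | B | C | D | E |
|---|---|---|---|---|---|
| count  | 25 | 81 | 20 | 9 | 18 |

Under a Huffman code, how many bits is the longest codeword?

3

Merge the two lowest-weight nodes at each step:
combine D(9), E(18) → 27
combine C(20), A(25) → 45
combine 27, 45 → 72
combine 72, B(81) → 153
Maximum depth reached is 3.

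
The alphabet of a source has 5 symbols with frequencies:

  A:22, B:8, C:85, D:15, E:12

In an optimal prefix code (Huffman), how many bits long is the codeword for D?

3

Repeatedly merge the two smallest:
B(8) + E(12) → 20
D(15) + 20 → 35
A(22) + 35 → 57
57 + C(85) → 142
D's leaf is at depth 3, giving a 3-bit codeword.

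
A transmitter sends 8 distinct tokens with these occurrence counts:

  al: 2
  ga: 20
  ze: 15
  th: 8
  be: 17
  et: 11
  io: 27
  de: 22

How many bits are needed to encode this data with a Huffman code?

Build the Huffman tree bottom-up:
combine al(2), th(8) → 10
combine 10, et(11) → 21
combine ze(15), be(17) → 32
combine ga(20), 21 → 41
combine de(22), io(27) → 49
combine 32, 41 → 73
combine 49, 73 → 122
Each symbol's bit-cost is frequency × depth; summing gives 348 bits (equivalently 10 + 21 + 32 + 41 + 49 + 73 + 122).

348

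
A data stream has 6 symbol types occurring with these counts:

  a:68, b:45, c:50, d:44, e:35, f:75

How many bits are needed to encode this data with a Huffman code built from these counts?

Build the Huffman tree bottom-up:
merge e(35) and d(44): 79
merge b(45) and c(50): 95
merge a(68) and f(75): 143
merge 79 and 95: 174
merge 143 and 174: 317
The encoded length is the sum of every internal node's weight: 79 + 95 + 143 + 174 + 317 = 808 bits.

808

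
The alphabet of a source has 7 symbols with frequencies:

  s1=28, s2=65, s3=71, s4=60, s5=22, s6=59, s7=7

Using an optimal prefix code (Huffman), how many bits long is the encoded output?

Build the Huffman tree bottom-up:
merge s7(7) and s5(22): 29
merge s1(28) and 29: 57
merge 57 and s6(59): 116
merge s4(60) and s2(65): 125
merge s3(71) and 116: 187
merge 125 and 187: 312
Each symbol's bit-cost is frequency × depth; summing gives 826 bits (equivalently 29 + 57 + 116 + 125 + 187 + 312).

826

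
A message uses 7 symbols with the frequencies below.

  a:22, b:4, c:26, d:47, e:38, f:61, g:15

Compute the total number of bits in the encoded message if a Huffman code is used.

Greedily combine the two least-frequent nodes:
combine b(4), g(15) → 19
combine 19, a(22) → 41
combine c(26), e(38) → 64
combine 41, d(47) → 88
combine f(61), 64 → 125
combine 88, 125 → 213
The encoded length is the sum of every internal node's weight: 19 + 41 + 64 + 88 + 125 + 213 = 550 bits.

550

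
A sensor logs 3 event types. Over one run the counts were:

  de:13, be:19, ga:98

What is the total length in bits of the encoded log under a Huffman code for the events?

Merge the two smallest weights repeatedly:
combine de(13), be(19) → 32
combine 32, ga(98) → 130
Total encoded bits = sum of merged weights = 32 + 130 = 162.

162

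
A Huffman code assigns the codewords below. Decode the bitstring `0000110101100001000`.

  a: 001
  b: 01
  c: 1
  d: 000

dbcbbcdbd

Read left to right; each codeword is recognised as soon as it completes (prefix code):
  000→d | 01→b | 1→c | 01→b | 01→b | 1→c | 000→d | 01→b | 000→d
Decoded message: dbcbbcdbd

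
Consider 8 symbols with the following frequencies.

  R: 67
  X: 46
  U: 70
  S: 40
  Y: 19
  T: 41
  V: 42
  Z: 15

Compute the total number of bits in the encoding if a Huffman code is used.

Build the Huffman tree bottom-up:
combine Z(15), Y(19) → 34
combine 34, S(40) → 74
combine T(41), V(42) → 83
combine X(46), R(67) → 113
combine U(70), 74 → 144
combine 83, 113 → 196
combine 144, 196 → 340
Total encoded bits = sum of merged weights = 34 + 74 + 83 + 113 + 144 + 196 + 340 = 984.

984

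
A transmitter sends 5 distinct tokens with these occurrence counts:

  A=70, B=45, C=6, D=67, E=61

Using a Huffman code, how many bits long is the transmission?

549

Merge the two smallest weights repeatedly:
combine C(6), B(45) → 51
combine 51, E(61) → 112
combine D(67), A(70) → 137
combine 112, 137 → 249
Each symbol's bit-cost is frequency × depth; summing gives 549 bits (equivalently 51 + 112 + 137 + 249).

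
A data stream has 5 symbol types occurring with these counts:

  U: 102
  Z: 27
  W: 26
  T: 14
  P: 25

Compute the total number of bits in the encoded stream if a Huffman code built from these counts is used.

378

Greedily combine the two least-frequent nodes:
T(14) + P(25) → 39
W(26) + Z(27) → 53
39 + 53 → 92
92 + U(102) → 194
The encoded length is the sum of every internal node's weight: 39 + 53 + 92 + 194 = 378 bits.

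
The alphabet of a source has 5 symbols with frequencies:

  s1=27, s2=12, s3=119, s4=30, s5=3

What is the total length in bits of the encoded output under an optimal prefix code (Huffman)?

320

Greedily combine the two least-frequent nodes:
s5(3) + s2(12) → 15
15 + s1(27) → 42
s4(30) + 42 → 72
72 + s3(119) → 191
The encoded length is the sum of every internal node's weight: 15 + 42 + 72 + 191 = 320 bits.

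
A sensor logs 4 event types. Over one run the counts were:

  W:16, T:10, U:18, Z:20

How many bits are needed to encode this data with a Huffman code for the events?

Merge the two smallest weights repeatedly:
T(10) + W(16) → 26
U(18) + Z(20) → 38
26 + 38 → 64
Total encoded bits = sum of merged weights = 26 + 38 + 64 = 128.

128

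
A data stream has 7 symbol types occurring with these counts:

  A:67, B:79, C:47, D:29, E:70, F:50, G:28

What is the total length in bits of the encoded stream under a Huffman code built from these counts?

Greedily combine the two least-frequent nodes:
merge G(28) and D(29): 57
merge C(47) and F(50): 97
merge 57 and A(67): 124
merge E(70) and B(79): 149
merge 97 and 124: 221
merge 149 and 221: 370
The encoded length is the sum of every internal node's weight: 57 + 97 + 124 + 149 + 221 + 370 = 1018 bits.

1018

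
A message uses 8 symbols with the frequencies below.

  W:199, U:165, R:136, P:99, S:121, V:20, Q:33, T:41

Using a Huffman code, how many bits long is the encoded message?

Merge the two smallest weights repeatedly:
combine V(20), Q(33) → 53
combine T(41), 53 → 94
combine 94, P(99) → 193
combine S(121), R(136) → 257
combine U(165), 193 → 358
combine W(199), 257 → 456
combine 358, 456 → 814
Total encoded bits = sum of merged weights = 53 + 94 + 193 + 257 + 358 + 456 + 814 = 2225.

2225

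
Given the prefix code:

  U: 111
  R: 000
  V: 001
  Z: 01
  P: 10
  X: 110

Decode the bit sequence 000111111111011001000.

RUUUZPZR

Read left to right; each codeword is recognised as soon as it completes (prefix code):
  000→R | 111→U | 111→U | 111→U | 01→Z | 10→P | 01→Z | 000→R
Decoded message: RUUUZPZR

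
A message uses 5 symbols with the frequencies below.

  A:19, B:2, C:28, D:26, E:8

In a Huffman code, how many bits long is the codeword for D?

Repeatedly merge the two smallest:
combine B(2), E(8) → 10
combine 10, A(19) → 29
combine D(26), C(28) → 54
combine 29, 54 → 83
D's leaf is at depth 2, giving a 2-bit codeword.

2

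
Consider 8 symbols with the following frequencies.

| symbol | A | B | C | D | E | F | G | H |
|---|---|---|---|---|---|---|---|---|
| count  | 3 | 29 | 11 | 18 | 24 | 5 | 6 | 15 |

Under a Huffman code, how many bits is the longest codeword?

Merge the two lowest-weight nodes at each step:
A(3) + F(5) → 8
G(6) + 8 → 14
C(11) + 14 → 25
H(15) + D(18) → 33
E(24) + 25 → 49
B(29) + 33 → 62
49 + 62 → 111
Maximum depth reached is 5.

5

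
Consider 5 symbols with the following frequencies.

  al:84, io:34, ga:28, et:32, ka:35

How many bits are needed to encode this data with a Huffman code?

Merge the two smallest weights repeatedly:
combine ga(28), et(32) → 60
combine io(34), ka(35) → 69
combine 60, 69 → 129
combine al(84), 129 → 213
Total encoded bits = sum of merged weights = 60 + 69 + 129 + 213 = 471.

471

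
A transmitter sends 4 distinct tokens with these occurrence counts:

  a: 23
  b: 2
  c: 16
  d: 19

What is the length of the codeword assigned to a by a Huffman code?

Repeatedly merge the two smallest:
combine b(2), c(16) → 18
combine 18, d(19) → 37
combine a(23), 37 → 60
a sits one level below the root: a 1-bit codeword.

1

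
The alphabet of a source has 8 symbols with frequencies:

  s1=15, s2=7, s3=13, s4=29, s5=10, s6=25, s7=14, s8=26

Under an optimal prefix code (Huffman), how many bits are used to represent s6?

3

Repeatedly merge the two smallest:
combine s2(7), s5(10) → 17
combine s3(13), s7(14) → 27
combine s1(15), 17 → 32
combine s6(25), s8(26) → 51
combine 27, s4(29) → 56
combine 32, 51 → 83
combine 56, 83 → 139
s6 sits 3 levels below the root, so its codeword is 3 bits.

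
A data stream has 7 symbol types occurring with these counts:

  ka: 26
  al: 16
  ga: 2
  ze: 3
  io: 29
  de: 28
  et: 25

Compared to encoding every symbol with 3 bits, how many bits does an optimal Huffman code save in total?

Fixed-length: 3 bits × 129 symbols = 387 bits.
Huffman merges:
combine ga(2), ze(3) → 5
combine 5, al(16) → 21
combine 21, et(25) → 46
combine ka(26), de(28) → 54
combine io(29), 46 → 75
combine 54, 75 → 129
Huffman total = 5 + 21 + 46 + 54 + 75 + 129 = 330 bits.
Saving = 387 − 330 = 57 bits.

57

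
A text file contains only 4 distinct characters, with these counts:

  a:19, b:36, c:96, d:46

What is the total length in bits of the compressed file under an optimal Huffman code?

353

Merge the two smallest weights repeatedly:
merge a(19) and b(36): 55
merge d(46) and 55: 101
merge c(96) and 101: 197
The encoded length is the sum of every internal node's weight: 55 + 101 + 197 = 353 bits.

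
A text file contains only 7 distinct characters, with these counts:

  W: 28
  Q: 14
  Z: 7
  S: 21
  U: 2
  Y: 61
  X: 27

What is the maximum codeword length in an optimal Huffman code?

5

Merge the two lowest-weight nodes at each step:
merge U(2) and Z(7): 9
merge 9 and Q(14): 23
merge S(21) and 23: 44
merge X(27) and W(28): 55
merge 44 and 55: 99
merge Y(61) and 99: 160
The rarest symbols sit at the bottom; the longest codeword is 5 bits.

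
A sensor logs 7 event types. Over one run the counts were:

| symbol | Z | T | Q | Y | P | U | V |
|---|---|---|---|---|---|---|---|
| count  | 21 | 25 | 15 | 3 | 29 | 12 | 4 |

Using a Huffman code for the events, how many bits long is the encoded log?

278

Merge the two smallest weights repeatedly:
Y(3) + V(4) → 7
7 + U(12) → 19
Q(15) + 19 → 34
Z(21) + T(25) → 46
P(29) + 34 → 63
46 + 63 → 109
Each symbol's bit-cost is frequency × depth; summing gives 278 bits (equivalently 7 + 19 + 34 + 46 + 63 + 109).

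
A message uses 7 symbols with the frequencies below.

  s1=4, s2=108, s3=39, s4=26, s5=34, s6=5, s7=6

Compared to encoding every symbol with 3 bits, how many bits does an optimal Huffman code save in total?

Fixed-length: 3 bits × 222 symbols = 666 bits.
Huffman merges:
s1(4) + s6(5) → 9
s7(6) + 9 → 15
15 + s4(26) → 41
s5(34) + s3(39) → 73
41 + 73 → 114
s2(108) + 114 → 222
Huffman total = 9 + 15 + 41 + 73 + 114 + 222 = 474 bits.
Saving = 666 − 474 = 192 bits.

192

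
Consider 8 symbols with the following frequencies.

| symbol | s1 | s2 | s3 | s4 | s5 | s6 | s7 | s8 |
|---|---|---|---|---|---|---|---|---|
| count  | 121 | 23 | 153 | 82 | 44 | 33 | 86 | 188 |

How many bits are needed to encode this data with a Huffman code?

2005

Merge the two smallest weights repeatedly:
combine s2(23), s6(33) → 56
combine s5(44), 56 → 100
combine s4(82), s7(86) → 168
combine 100, s1(121) → 221
combine s3(153), 168 → 321
combine s8(188), 221 → 409
combine 321, 409 → 730
Total encoded bits = sum of merged weights = 56 + 100 + 168 + 221 + 321 + 409 + 730 = 2005.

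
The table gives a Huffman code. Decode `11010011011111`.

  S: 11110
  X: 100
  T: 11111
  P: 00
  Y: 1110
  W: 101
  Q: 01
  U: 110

UXUT

Read left to right; each codeword is recognised as soon as it completes (prefix code):
  110→U | 100→X | 110→U | 11111→T
Decoded message: UXUT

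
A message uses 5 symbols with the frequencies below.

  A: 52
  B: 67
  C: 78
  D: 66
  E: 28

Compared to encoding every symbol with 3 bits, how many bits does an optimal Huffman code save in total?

Fixed-length: 3 bits × 291 symbols = 873 bits.
Huffman merges:
E(28) + A(52) → 80
D(66) + B(67) → 133
C(78) + 80 → 158
133 + 158 → 291
Huffman total = 80 + 133 + 158 + 291 = 662 bits.
Saving = 873 − 662 = 211 bits.

211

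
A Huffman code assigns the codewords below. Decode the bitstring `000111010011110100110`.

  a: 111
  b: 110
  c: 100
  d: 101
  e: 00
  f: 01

Read left to right; each codeword is recognised as soon as it completes (prefix code):
  00→e | 01→f | 110→b | 100→c | 111→a | 101→d | 00→e | 110→b
Decoded message: efbcadeb

efbcadeb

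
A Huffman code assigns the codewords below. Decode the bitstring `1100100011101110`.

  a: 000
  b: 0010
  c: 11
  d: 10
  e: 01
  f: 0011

cbfdcd

Read left to right; each codeword is recognised as soon as it completes (prefix code):
  11→c | 0010→b | 0011→f | 10→d | 11→c | 10→d
Decoded message: cbfdcd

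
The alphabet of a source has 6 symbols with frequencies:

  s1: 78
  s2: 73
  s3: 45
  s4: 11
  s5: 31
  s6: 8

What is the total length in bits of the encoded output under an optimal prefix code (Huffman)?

561

Greedily combine the two least-frequent nodes:
combine s6(8), s4(11) → 19
combine 19, s5(31) → 50
combine s3(45), 50 → 95
combine s2(73), s1(78) → 151
combine 95, 151 → 246
Each symbol's bit-cost is frequency × depth; summing gives 561 bits (equivalently 19 + 50 + 95 + 151 + 246).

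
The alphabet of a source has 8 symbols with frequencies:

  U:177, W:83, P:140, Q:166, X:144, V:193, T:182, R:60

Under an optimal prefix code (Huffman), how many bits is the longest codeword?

4

Merge the two lowest-weight nodes at each step:
R(60) + W(83) → 143
P(140) + 143 → 283
X(144) + Q(166) → 310
U(177) + T(182) → 359
V(193) + 283 → 476
310 + 359 → 669
476 + 669 → 1145
The first pair merged (R, W) ends up deepest, at depth 4.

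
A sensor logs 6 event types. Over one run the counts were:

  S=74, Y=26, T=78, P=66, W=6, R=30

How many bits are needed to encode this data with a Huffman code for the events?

Greedily combine the two least-frequent nodes:
combine W(6), Y(26) → 32
combine R(30), 32 → 62
combine 62, P(66) → 128
combine S(74), T(78) → 152
combine 128, 152 → 280
Total encoded bits = sum of merged weights = 32 + 62 + 128 + 152 + 280 = 654.

654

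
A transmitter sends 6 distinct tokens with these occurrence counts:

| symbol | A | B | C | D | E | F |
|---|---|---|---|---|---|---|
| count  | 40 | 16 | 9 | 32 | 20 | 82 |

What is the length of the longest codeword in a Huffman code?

4

Merge the two lowest-weight nodes at each step:
combine C(9), B(16) → 25
combine E(20), 25 → 45
combine D(32), A(40) → 72
combine 45, 72 → 117
combine F(82), 117 → 199
Maximum depth reached is 4.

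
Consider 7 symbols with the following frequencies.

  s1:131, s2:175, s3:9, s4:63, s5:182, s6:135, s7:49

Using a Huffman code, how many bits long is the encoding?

1919

Merge the two smallest weights repeatedly:
merge s3(9) and s7(49): 58
merge 58 and s4(63): 121
merge 121 and s1(131): 252
merge s6(135) and s2(175): 310
merge s5(182) and 252: 434
merge 310 and 434: 744
Each symbol's bit-cost is frequency × depth; summing gives 1919 bits (equivalently 58 + 121 + 252 + 310 + 434 + 744).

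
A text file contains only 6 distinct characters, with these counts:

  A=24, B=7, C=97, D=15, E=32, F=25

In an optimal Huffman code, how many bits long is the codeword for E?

3

Build the tree from the bottom:
combine B(7), D(15) → 22
combine 22, A(24) → 46
combine F(25), E(32) → 57
combine 46, 57 → 103
combine C(97), 103 → 200
The subtree containing E is merged 3 times, so code length = 3.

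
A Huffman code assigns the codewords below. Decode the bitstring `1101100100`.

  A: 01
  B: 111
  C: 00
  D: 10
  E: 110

Read left to right; each codeword is recognised as soon as it completes (prefix code):
  110→E | 110→E | 01→A | 00→C
Decoded message: EEAC

EEAC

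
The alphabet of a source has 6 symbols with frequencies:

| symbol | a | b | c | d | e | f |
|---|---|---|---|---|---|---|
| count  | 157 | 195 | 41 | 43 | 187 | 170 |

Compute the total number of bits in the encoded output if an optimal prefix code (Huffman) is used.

1911

Build the Huffman tree bottom-up:
combine c(41), d(43) → 84
combine 84, a(157) → 241
combine f(170), e(187) → 357
combine b(195), 241 → 436
combine 357, 436 → 793
Total encoded bits = sum of merged weights = 84 + 241 + 357 + 436 + 793 = 1911.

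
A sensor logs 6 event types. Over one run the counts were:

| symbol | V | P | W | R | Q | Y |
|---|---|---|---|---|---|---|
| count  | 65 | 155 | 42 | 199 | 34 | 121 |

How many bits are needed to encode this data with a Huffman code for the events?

Build the Huffman tree bottom-up:
merge Q(34) and W(42): 76
merge V(65) and 76: 141
merge Y(121) and 141: 262
merge P(155) and R(199): 354
merge 262 and 354: 616
Each symbol's bit-cost is frequency × depth; summing gives 1449 bits (equivalently 76 + 141 + 262 + 354 + 616).

1449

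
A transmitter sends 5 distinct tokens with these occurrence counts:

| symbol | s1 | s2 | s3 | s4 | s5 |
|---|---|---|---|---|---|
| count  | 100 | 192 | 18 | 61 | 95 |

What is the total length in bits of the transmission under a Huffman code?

993

Greedily combine the two least-frequent nodes:
combine s3(18), s4(61) → 79
combine 79, s5(95) → 174
combine s1(100), 174 → 274
combine s2(192), 274 → 466
The encoded length is the sum of every internal node's weight: 79 + 174 + 274 + 466 = 993 bits.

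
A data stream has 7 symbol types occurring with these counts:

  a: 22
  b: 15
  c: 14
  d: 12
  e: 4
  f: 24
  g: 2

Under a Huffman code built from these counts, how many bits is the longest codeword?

4

Merge the two lowest-weight nodes at each step:
g(2) + e(4) → 6
6 + d(12) → 18
c(14) + b(15) → 29
18 + a(22) → 40
f(24) + 29 → 53
40 + 53 → 93
Maximum depth reached is 4.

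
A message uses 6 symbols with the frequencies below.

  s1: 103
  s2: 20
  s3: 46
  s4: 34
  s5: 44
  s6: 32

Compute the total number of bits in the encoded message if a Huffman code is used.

683

Merge the two smallest weights repeatedly:
combine s2(20), s6(32) → 52
combine s4(34), s5(44) → 78
combine s3(46), 52 → 98
combine 78, 98 → 176
combine s1(103), 176 → 279
Each symbol's bit-cost is frequency × depth; summing gives 683 bits (equivalently 52 + 78 + 98 + 176 + 279).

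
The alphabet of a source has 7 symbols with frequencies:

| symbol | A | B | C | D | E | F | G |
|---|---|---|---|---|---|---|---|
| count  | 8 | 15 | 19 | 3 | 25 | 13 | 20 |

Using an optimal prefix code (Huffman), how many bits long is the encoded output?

Greedily combine the two least-frequent nodes:
D(3) + A(8) → 11
11 + F(13) → 24
B(15) + C(19) → 34
G(20) + 24 → 44
E(25) + 34 → 59
44 + 59 → 103
Each symbol's bit-cost is frequency × depth; summing gives 275 bits (equivalently 11 + 24 + 34 + 44 + 59 + 103).

275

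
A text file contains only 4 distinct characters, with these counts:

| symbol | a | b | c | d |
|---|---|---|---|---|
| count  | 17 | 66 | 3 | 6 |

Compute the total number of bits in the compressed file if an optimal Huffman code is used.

127

Build the Huffman tree bottom-up:
c(3) + d(6) → 9
9 + a(17) → 26
26 + b(66) → 92
Each symbol's bit-cost is frequency × depth; summing gives 127 bits (equivalently 9 + 26 + 92).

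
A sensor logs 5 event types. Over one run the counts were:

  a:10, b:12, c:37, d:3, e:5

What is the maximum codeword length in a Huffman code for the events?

4

Merge the two lowest-weight nodes at each step:
combine d(3), e(5) → 8
combine 8, a(10) → 18
combine b(12), 18 → 30
combine 30, c(37) → 67
Maximum depth reached is 4.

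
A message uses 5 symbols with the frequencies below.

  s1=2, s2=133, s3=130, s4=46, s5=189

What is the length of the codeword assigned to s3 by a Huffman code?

Build the tree from the bottom:
merge s1(2) and s4(46): 48
merge 48 and s3(130): 178
merge s2(133) and 178: 311
merge s5(189) and 311: 500
The subtree containing s3 is merged 3 times, so code length = 3.

3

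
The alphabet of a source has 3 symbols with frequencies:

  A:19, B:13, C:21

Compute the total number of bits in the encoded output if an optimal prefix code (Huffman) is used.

85

Merge the two smallest weights repeatedly:
combine B(13), A(19) → 32
combine C(21), 32 → 53
Each symbol's bit-cost is frequency × depth; summing gives 85 bits (equivalently 32 + 53).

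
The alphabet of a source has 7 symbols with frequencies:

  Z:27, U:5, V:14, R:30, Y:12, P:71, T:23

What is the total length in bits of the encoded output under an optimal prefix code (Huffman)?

452

Build the Huffman tree bottom-up:
merge U(5) and Y(12): 17
merge V(14) and 17: 31
merge T(23) and Z(27): 50
merge R(30) and 31: 61
merge 50 and 61: 111
merge P(71) and 111: 182
Each symbol's bit-cost is frequency × depth; summing gives 452 bits (equivalently 17 + 31 + 50 + 61 + 111 + 182).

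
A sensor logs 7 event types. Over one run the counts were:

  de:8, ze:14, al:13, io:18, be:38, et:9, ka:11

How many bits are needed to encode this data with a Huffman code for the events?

294

Merge the two smallest weights repeatedly:
combine de(8), et(9) → 17
combine ka(11), al(13) → 24
combine ze(14), 17 → 31
combine io(18), 24 → 42
combine 31, be(38) → 69
combine 42, 69 → 111
The encoded length is the sum of every internal node's weight: 17 + 24 + 31 + 42 + 69 + 111 = 294 bits.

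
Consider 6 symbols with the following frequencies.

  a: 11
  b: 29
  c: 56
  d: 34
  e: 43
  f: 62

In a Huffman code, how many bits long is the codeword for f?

2

Build the tree from the bottom:
combine a(11), b(29) → 40
combine d(34), 40 → 74
combine e(43), c(56) → 99
combine f(62), 74 → 136
combine 99, 136 → 235
f's leaf is at depth 2, giving a 2-bit codeword.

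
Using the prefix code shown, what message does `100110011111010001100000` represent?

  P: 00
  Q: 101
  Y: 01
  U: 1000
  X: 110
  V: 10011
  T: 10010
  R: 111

VPRXUXPP

Read left to right; each codeword is recognised as soon as it completes (prefix code):
  10011→V | 00→P | 111→R | 110→X | 1000→U | 110→X | 00→P | 00→P
Decoded message: VPRXUXPP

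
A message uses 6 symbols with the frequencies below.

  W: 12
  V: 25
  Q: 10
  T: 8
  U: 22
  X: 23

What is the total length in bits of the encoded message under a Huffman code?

248

Greedily combine the two least-frequent nodes:
combine T(8), Q(10) → 18
combine W(12), 18 → 30
combine U(22), X(23) → 45
combine V(25), 30 → 55
combine 45, 55 → 100
Total encoded bits = sum of merged weights = 18 + 30 + 45 + 55 + 100 = 248.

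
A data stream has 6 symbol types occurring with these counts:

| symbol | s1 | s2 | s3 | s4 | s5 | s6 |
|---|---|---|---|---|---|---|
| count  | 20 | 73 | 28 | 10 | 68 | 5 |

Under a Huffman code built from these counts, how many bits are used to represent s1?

Repeatedly merge the two smallest:
combine s6(5), s4(10) → 15
combine 15, s1(20) → 35
combine s3(28), 35 → 63
combine 63, s5(68) → 131
combine s2(73), 131 → 204
s1's leaf is at depth 4, giving a 4-bit codeword.

4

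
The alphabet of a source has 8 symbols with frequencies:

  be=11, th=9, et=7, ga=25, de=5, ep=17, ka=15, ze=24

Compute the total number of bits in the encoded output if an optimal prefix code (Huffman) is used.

322

Greedily combine the two least-frequent nodes:
de(5) + et(7) → 12
th(9) + be(11) → 20
12 + ka(15) → 27
ep(17) + 20 → 37
ze(24) + ga(25) → 49
27 + 37 → 64
49 + 64 → 113
The encoded length is the sum of every internal node's weight: 12 + 20 + 27 + 37 + 49 + 64 + 113 = 322 bits.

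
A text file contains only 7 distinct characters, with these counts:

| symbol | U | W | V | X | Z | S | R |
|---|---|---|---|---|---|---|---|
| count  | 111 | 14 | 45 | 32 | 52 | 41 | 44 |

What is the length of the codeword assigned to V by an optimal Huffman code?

3

Build the tree from the bottom:
combine W(14), X(32) → 46
combine S(41), R(44) → 85
combine V(45), 46 → 91
combine Z(52), 85 → 137
combine 91, U(111) → 202
combine 137, 202 → 339
The subtree containing V is merged 3 times, so code length = 3.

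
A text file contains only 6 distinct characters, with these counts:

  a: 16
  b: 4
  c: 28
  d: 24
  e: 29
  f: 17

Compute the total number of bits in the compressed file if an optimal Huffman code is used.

Merge the two smallest weights repeatedly:
combine b(4), a(16) → 20
combine f(17), 20 → 37
combine d(24), c(28) → 52
combine e(29), 37 → 66
combine 52, 66 → 118
Each symbol's bit-cost is frequency × depth; summing gives 293 bits (equivalently 20 + 37 + 52 + 66 + 118).

293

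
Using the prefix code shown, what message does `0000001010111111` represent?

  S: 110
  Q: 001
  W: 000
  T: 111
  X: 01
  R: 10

Read left to right; each codeword is recognised as soon as it completes (prefix code):
  000→W | 000→W | 10→R | 10→R | 111→T | 111→T
Decoded message: WWRRTT

WWRRTT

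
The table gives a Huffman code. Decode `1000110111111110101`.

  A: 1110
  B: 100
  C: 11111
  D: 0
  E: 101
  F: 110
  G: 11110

BDFCAE

Read left to right; each codeword is recognised as soon as it completes (prefix code):
  100→B | 0→D | 110→F | 11111→C | 1110→A | 101→E
Decoded message: BDFCAE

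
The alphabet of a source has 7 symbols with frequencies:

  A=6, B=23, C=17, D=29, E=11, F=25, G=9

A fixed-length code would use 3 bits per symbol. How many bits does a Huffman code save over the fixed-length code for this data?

39

Fixed-length: 3 bits × 120 symbols = 360 bits.
Huffman merges:
combine A(6), G(9) → 15
combine E(11), 15 → 26
combine C(17), B(23) → 40
combine F(25), 26 → 51
combine D(29), 40 → 69
combine 51, 69 → 120
Huffman total = 15 + 26 + 40 + 51 + 69 + 120 = 321 bits.
Saving = 360 − 321 = 39 bits.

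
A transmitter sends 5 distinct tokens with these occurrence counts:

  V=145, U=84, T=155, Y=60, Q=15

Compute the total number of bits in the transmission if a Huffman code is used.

Greedily combine the two least-frequent nodes:
merge Q(15) and Y(60): 75
merge 75 and U(84): 159
merge V(145) and T(155): 300
merge 159 and 300: 459
Total encoded bits = sum of merged weights = 75 + 159 + 300 + 459 = 993.

993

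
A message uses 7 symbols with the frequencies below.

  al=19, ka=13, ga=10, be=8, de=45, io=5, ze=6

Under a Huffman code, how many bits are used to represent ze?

Build the tree from the bottom:
merge io(5) and ze(6): 11
merge be(8) and ga(10): 18
merge 11 and ka(13): 24
merge 18 and al(19): 37
merge 24 and 37: 61
merge de(45) and 61: 106
ze sits 4 levels below the root, so its codeword is 4 bits.

4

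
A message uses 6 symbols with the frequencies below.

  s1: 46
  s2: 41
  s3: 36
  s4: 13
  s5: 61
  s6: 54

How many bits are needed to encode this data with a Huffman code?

Greedily combine the two least-frequent nodes:
combine s4(13), s3(36) → 49
combine s2(41), s1(46) → 87
combine 49, s6(54) → 103
combine s5(61), 87 → 148
combine 103, 148 → 251
Total encoded bits = sum of merged weights = 49 + 87 + 103 + 148 + 251 = 638.

638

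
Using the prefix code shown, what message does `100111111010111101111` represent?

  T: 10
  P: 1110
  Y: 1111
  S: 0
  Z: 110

Read left to right; each codeword is recognised as soon as it completes (prefix code):
  10→T | 0→S | 1111→Y | 110→Z | 10→T | 1111→Y | 0→S | 1111→Y
Decoded message: TSYZTYSY

TSYZTYSY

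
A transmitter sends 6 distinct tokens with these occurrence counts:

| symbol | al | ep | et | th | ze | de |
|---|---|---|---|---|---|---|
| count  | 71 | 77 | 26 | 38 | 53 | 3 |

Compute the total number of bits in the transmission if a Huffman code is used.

Merge the two smallest weights repeatedly:
de(3) + et(26) → 29
29 + th(38) → 67
ze(53) + 67 → 120
al(71) + ep(77) → 148
120 + 148 → 268
The encoded length is the sum of every internal node's weight: 29 + 67 + 120 + 148 + 268 = 632 bits.

632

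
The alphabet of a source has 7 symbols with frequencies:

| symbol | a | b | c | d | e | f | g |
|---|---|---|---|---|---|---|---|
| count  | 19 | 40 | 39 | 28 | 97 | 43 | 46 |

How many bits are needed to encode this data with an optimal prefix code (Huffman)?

839

Merge the two smallest weights repeatedly:
a(19) + d(28) → 47
c(39) + b(40) → 79
f(43) + g(46) → 89
47 + 79 → 126
89 + e(97) → 186
126 + 186 → 312
The encoded length is the sum of every internal node's weight: 47 + 79 + 89 + 126 + 186 + 312 = 839 bits.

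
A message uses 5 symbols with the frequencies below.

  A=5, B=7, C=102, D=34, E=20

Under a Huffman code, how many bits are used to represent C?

1

Huffman merges, smallest pair first:
combine A(5), B(7) → 12
combine 12, E(20) → 32
combine 32, D(34) → 66
combine 66, C(102) → 168
C is a child of the root — depth 1, so its codeword is a single bit.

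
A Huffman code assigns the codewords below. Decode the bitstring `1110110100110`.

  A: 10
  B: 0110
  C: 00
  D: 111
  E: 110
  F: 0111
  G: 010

DBAB

Read left to right; each codeword is recognised as soon as it completes (prefix code):
  111→D | 0110→B | 10→A | 0110→B
Decoded message: DBAB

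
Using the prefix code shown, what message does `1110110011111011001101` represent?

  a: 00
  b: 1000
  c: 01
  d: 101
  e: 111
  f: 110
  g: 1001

ecgedgd

Read left to right; each codeword is recognised as soon as it completes (prefix code):
  111→e | 01→c | 1001→g | 111→e | 101→d | 1001→g | 101→d
Decoded message: ecgedgd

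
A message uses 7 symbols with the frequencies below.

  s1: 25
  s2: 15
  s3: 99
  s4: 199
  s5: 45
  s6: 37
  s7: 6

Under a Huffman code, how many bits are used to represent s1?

4

Build the tree from the bottom:
merge s7(6) and s2(15): 21
merge 21 and s1(25): 46
merge s6(37) and s5(45): 82
merge 46 and 82: 128
merge s3(99) and 128: 227
merge s4(199) and 227: 426
s1's leaf is at depth 4, giving a 4-bit codeword.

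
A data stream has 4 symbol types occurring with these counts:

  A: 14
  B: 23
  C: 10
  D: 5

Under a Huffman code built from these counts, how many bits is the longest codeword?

3

Merge the two lowest-weight nodes at each step:
D(5) + C(10) → 15
A(14) + 15 → 29
B(23) + 29 → 52
The rarest symbols sit at the bottom; the longest codeword is 3 bits.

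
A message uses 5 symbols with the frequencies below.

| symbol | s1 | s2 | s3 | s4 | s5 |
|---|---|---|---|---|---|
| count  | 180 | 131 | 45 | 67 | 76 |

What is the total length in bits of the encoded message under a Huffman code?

1110

Build the Huffman tree bottom-up:
s3(45) + s4(67) → 112
s5(76) + 112 → 188
s2(131) + s1(180) → 311
188 + 311 → 499
Each symbol's bit-cost is frequency × depth; summing gives 1110 bits (equivalently 112 + 188 + 311 + 499).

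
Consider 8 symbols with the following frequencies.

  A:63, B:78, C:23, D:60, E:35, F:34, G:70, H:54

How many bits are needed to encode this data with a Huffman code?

1230

Merge the two smallest weights repeatedly:
combine C(23), F(34) → 57
combine E(35), H(54) → 89
combine 57, D(60) → 117
combine A(63), G(70) → 133
combine B(78), 89 → 167
combine 117, 133 → 250
combine 167, 250 → 417
Each symbol's bit-cost is frequency × depth; summing gives 1230 bits (equivalently 57 + 89 + 117 + 133 + 167 + 250 + 417).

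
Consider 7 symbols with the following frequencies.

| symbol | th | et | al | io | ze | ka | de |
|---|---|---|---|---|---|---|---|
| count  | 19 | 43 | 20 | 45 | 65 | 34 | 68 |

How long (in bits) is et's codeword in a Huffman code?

Huffman merges, smallest pair first:
merge th(19) and al(20): 39
merge ka(34) and 39: 73
merge et(43) and io(45): 88
merge ze(65) and de(68): 133
merge 73 and 88: 161
merge 133 and 161: 294
et sits 3 levels below the root, so its codeword is 3 bits.

3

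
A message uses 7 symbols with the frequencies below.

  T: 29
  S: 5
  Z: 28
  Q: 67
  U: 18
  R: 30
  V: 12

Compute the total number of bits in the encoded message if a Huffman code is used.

485

Greedily combine the two least-frequent nodes:
S(5) + V(12) → 17
17 + U(18) → 35
Z(28) + T(29) → 57
R(30) + 35 → 65
57 + 65 → 122
Q(67) + 122 → 189
The encoded length is the sum of every internal node's weight: 17 + 35 + 57 + 65 + 122 + 189 = 485 bits.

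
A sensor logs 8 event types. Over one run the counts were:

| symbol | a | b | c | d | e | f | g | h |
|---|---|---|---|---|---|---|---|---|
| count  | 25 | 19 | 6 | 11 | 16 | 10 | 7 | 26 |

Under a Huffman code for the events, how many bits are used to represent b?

Build the tree from the bottom:
combine c(6), g(7) → 13
combine f(10), d(11) → 21
combine 13, e(16) → 29
combine b(19), 21 → 40
combine a(25), h(26) → 51
combine 29, 40 → 69
combine 51, 69 → 120
b sits 3 levels below the root, so its codeword is 3 bits.

3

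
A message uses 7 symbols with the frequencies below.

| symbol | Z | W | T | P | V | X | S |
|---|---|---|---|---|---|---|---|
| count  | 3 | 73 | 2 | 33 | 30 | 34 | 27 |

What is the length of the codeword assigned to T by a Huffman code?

5

Build the tree from the bottom:
T(2) + Z(3) → 5
5 + S(27) → 32
V(30) + 32 → 62
P(33) + X(34) → 67
62 + 67 → 129
W(73) + 129 → 202
T sits 5 levels below the root, so its codeword is 5 bits.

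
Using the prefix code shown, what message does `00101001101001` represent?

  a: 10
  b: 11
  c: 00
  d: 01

caadaad

Read left to right; each codeword is recognised as soon as it completes (prefix code):
  00→c | 10→a | 10→a | 01→d | 10→a | 10→a | 01→d
Decoded message: caadaad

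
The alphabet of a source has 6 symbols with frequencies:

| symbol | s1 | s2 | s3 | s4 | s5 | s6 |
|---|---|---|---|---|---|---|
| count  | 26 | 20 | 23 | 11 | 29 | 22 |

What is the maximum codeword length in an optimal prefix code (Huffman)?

Merge the two lowest-weight nodes at each step:
s4(11) + s2(20) → 31
s6(22) + s3(23) → 45
s1(26) + s5(29) → 55
31 + 45 → 76
55 + 76 → 131
The first pair merged (s4, s2) ends up deepest, at depth 3.

3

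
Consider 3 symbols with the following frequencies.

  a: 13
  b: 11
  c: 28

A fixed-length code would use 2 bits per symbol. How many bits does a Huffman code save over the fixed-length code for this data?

28

Fixed-length: 2 bits × 52 symbols = 104 bits.
Huffman merges:
b(11) + a(13) → 24
24 + c(28) → 52
Huffman total = 24 + 52 = 76 bits.
Saving = 104 − 76 = 28 bits.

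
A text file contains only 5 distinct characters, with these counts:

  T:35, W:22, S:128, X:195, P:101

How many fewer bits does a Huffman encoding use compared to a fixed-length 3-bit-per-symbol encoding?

461

Fixed-length: 3 bits × 481 symbols = 1443 bits.
Huffman merges:
merge W(22) and T(35): 57
merge 57 and P(101): 158
merge S(128) and 158: 286
merge X(195) and 286: 481
Huffman total = 57 + 158 + 286 + 481 = 982 bits.
Saving = 1443 − 982 = 461 bits.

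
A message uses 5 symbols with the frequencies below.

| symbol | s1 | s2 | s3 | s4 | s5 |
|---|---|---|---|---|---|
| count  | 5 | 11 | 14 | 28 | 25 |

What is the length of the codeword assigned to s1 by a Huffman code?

3

Build the tree from the bottom:
merge s1(5) and s2(11): 16
merge s3(14) and 16: 30
merge s5(25) and s4(28): 53
merge 30 and 53: 83
s1 sits 3 levels below the root, so its codeword is 3 bits.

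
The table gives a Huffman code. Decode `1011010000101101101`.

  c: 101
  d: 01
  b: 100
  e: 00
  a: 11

cceeccc

Read left to right; each codeword is recognised as soon as it completes (prefix code):
  101→c | 101→c | 00→e | 00→e | 101→c | 101→c | 101→c
Decoded message: cceeccc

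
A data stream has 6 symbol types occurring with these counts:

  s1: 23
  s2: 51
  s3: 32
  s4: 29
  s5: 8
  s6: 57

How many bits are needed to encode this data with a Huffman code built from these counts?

Merge the two smallest weights repeatedly:
s5(8) + s1(23) → 31
s4(29) + 31 → 60
s3(32) + s2(51) → 83
s6(57) + 60 → 117
83 + 117 → 200
Total encoded bits = sum of merged weights = 31 + 60 + 83 + 117 + 200 = 491.

491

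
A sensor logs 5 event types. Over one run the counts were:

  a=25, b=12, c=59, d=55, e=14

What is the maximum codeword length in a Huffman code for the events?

4

Merge the two lowest-weight nodes at each step:
merge b(12) and e(14): 26
merge a(25) and 26: 51
merge 51 and d(55): 106
merge c(59) and 106: 165
The rarest symbols sit at the bottom; the longest codeword is 4 bits.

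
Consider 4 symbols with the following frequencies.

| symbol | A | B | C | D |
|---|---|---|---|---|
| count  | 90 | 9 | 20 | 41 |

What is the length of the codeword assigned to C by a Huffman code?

3

Repeatedly merge the two smallest:
combine B(9), C(20) → 29
combine 29, D(41) → 70
combine 70, A(90) → 160
C's leaf is at depth 3, giving a 3-bit codeword.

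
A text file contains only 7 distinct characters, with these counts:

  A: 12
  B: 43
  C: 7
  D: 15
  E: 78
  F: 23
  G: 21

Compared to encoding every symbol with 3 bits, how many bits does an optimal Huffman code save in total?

103

Fixed-length: 3 bits × 199 symbols = 597 bits.
Huffman merges:
combine C(7), A(12) → 19
combine D(15), 19 → 34
combine G(21), F(23) → 44
combine 34, B(43) → 77
combine 44, 77 → 121
combine E(78), 121 → 199
Huffman total = 19 + 34 + 44 + 77 + 121 + 199 = 494 bits.
Saving = 597 − 494 = 103 bits.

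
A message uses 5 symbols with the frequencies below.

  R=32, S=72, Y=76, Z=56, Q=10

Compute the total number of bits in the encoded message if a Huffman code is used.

534

Build the Huffman tree bottom-up:
merge Q(10) and R(32): 42
merge 42 and Z(56): 98
merge S(72) and Y(76): 148
merge 98 and 148: 246
Total encoded bits = sum of merged weights = 42 + 98 + 148 + 246 = 534.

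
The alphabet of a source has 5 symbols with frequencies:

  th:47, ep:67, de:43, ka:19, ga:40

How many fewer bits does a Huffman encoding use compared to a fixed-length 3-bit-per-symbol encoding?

157

Fixed-length: 3 bits × 216 symbols = 648 bits.
Huffman merges:
merge ka(19) and ga(40): 59
merge de(43) and th(47): 90
merge 59 and ep(67): 126
merge 90 and 126: 216
Huffman total = 59 + 90 + 126 + 216 = 491 bits.
Saving = 648 − 491 = 157 bits.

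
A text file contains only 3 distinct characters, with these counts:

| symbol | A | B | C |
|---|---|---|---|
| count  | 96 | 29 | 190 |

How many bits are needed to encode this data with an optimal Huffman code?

440

Build the Huffman tree bottom-up:
combine B(29), A(96) → 125
combine 125, C(190) → 315
Each symbol's bit-cost is frequency × depth; summing gives 440 bits (equivalently 125 + 315).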